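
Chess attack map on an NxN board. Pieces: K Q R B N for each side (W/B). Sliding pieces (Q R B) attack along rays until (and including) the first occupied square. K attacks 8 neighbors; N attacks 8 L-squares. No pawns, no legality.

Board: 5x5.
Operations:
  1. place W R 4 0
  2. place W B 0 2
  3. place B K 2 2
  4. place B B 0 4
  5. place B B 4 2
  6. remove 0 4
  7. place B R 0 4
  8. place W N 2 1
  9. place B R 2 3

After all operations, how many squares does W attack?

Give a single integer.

Op 1: place WR@(4,0)
Op 2: place WB@(0,2)
Op 3: place BK@(2,2)
Op 4: place BB@(0,4)
Op 5: place BB@(4,2)
Op 6: remove (0,4)
Op 7: place BR@(0,4)
Op 8: place WN@(2,1)
Op 9: place BR@(2,3)
Per-piece attacks for W:
  WB@(0,2): attacks (1,3) (2,4) (1,1) (2,0)
  WN@(2,1): attacks (3,3) (4,2) (1,3) (0,2) (4,0) (0,0)
  WR@(4,0): attacks (4,1) (4,2) (3,0) (2,0) (1,0) (0,0) [ray(0,1) blocked at (4,2)]
Union (12 distinct): (0,0) (0,2) (1,0) (1,1) (1,3) (2,0) (2,4) (3,0) (3,3) (4,0) (4,1) (4,2)

Answer: 12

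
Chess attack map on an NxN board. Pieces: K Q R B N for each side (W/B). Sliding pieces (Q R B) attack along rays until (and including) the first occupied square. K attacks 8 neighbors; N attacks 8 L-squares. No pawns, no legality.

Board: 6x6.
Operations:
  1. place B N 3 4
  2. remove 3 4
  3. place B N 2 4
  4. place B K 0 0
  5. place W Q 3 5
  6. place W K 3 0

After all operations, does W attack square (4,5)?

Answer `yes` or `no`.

Answer: yes

Derivation:
Op 1: place BN@(3,4)
Op 2: remove (3,4)
Op 3: place BN@(2,4)
Op 4: place BK@(0,0)
Op 5: place WQ@(3,5)
Op 6: place WK@(3,0)
Per-piece attacks for W:
  WK@(3,0): attacks (3,1) (4,0) (2,0) (4,1) (2,1)
  WQ@(3,5): attacks (3,4) (3,3) (3,2) (3,1) (3,0) (4,5) (5,5) (2,5) (1,5) (0,5) (4,4) (5,3) (2,4) [ray(0,-1) blocked at (3,0); ray(-1,-1) blocked at (2,4)]
W attacks (4,5): yes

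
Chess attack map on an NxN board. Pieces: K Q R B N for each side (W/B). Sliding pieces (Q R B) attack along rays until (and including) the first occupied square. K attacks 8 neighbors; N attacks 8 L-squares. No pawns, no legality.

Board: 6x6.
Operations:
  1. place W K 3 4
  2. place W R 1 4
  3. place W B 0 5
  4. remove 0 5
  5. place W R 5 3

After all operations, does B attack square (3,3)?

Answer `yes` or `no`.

Op 1: place WK@(3,4)
Op 2: place WR@(1,4)
Op 3: place WB@(0,5)
Op 4: remove (0,5)
Op 5: place WR@(5,3)
Per-piece attacks for B:
B attacks (3,3): no

Answer: no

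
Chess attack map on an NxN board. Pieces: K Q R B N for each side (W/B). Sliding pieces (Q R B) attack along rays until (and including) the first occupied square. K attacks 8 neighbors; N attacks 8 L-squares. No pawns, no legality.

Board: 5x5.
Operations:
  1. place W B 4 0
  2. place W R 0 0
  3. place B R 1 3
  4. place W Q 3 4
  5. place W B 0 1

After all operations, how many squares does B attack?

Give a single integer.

Answer: 8

Derivation:
Op 1: place WB@(4,0)
Op 2: place WR@(0,0)
Op 3: place BR@(1,3)
Op 4: place WQ@(3,4)
Op 5: place WB@(0,1)
Per-piece attacks for B:
  BR@(1,3): attacks (1,4) (1,2) (1,1) (1,0) (2,3) (3,3) (4,3) (0,3)
Union (8 distinct): (0,3) (1,0) (1,1) (1,2) (1,4) (2,3) (3,3) (4,3)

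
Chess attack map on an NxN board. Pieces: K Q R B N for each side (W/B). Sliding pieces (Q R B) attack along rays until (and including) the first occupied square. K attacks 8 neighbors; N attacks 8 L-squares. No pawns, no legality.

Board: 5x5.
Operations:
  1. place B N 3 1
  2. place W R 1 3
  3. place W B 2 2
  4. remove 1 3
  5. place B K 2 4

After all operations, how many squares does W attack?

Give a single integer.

Op 1: place BN@(3,1)
Op 2: place WR@(1,3)
Op 3: place WB@(2,2)
Op 4: remove (1,3)
Op 5: place BK@(2,4)
Per-piece attacks for W:
  WB@(2,2): attacks (3,3) (4,4) (3,1) (1,3) (0,4) (1,1) (0,0) [ray(1,-1) blocked at (3,1)]
Union (7 distinct): (0,0) (0,4) (1,1) (1,3) (3,1) (3,3) (4,4)

Answer: 7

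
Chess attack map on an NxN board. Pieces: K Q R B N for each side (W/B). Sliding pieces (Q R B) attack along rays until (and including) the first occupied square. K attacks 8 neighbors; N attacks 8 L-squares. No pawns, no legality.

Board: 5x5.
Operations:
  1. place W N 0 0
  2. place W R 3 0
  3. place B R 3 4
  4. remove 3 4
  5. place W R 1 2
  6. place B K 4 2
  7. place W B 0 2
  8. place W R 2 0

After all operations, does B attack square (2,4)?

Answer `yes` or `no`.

Answer: no

Derivation:
Op 1: place WN@(0,0)
Op 2: place WR@(3,0)
Op 3: place BR@(3,4)
Op 4: remove (3,4)
Op 5: place WR@(1,2)
Op 6: place BK@(4,2)
Op 7: place WB@(0,2)
Op 8: place WR@(2,0)
Per-piece attacks for B:
  BK@(4,2): attacks (4,3) (4,1) (3,2) (3,3) (3,1)
B attacks (2,4): no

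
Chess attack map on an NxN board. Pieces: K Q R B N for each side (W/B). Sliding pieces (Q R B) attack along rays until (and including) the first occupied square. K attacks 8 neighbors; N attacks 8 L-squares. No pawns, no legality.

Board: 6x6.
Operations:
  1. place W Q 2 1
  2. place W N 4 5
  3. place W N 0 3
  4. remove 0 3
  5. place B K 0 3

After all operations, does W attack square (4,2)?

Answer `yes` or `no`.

Answer: no

Derivation:
Op 1: place WQ@(2,1)
Op 2: place WN@(4,5)
Op 3: place WN@(0,3)
Op 4: remove (0,3)
Op 5: place BK@(0,3)
Per-piece attacks for W:
  WQ@(2,1): attacks (2,2) (2,3) (2,4) (2,5) (2,0) (3,1) (4,1) (5,1) (1,1) (0,1) (3,2) (4,3) (5,4) (3,0) (1,2) (0,3) (1,0) [ray(-1,1) blocked at (0,3)]
  WN@(4,5): attacks (5,3) (3,3) (2,4)
W attacks (4,2): no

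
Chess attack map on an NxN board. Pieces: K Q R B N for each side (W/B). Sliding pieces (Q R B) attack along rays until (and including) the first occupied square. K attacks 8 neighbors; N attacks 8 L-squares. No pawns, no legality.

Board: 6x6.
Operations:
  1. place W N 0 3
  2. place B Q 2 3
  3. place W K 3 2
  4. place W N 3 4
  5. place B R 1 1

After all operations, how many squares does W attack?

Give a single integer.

Answer: 14

Derivation:
Op 1: place WN@(0,3)
Op 2: place BQ@(2,3)
Op 3: place WK@(3,2)
Op 4: place WN@(3,4)
Op 5: place BR@(1,1)
Per-piece attacks for W:
  WN@(0,3): attacks (1,5) (2,4) (1,1) (2,2)
  WK@(3,2): attacks (3,3) (3,1) (4,2) (2,2) (4,3) (4,1) (2,3) (2,1)
  WN@(3,4): attacks (5,5) (1,5) (4,2) (5,3) (2,2) (1,3)
Union (14 distinct): (1,1) (1,3) (1,5) (2,1) (2,2) (2,3) (2,4) (3,1) (3,3) (4,1) (4,2) (4,3) (5,3) (5,5)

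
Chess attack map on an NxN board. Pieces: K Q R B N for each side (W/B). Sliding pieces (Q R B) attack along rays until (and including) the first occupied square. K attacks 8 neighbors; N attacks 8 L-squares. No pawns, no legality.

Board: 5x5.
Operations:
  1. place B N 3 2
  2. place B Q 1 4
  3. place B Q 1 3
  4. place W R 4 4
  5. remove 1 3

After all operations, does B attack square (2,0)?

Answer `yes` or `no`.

Op 1: place BN@(3,2)
Op 2: place BQ@(1,4)
Op 3: place BQ@(1,3)
Op 4: place WR@(4,4)
Op 5: remove (1,3)
Per-piece attacks for B:
  BQ@(1,4): attacks (1,3) (1,2) (1,1) (1,0) (2,4) (3,4) (4,4) (0,4) (2,3) (3,2) (0,3) [ray(1,0) blocked at (4,4); ray(1,-1) blocked at (3,2)]
  BN@(3,2): attacks (4,4) (2,4) (1,3) (4,0) (2,0) (1,1)
B attacks (2,0): yes

Answer: yes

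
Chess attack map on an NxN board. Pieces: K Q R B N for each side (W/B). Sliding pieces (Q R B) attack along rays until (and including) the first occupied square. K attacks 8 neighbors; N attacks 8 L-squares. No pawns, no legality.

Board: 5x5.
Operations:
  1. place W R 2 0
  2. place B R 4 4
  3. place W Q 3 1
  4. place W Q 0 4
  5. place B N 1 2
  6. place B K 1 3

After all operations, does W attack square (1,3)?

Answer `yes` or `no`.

Answer: yes

Derivation:
Op 1: place WR@(2,0)
Op 2: place BR@(4,4)
Op 3: place WQ@(3,1)
Op 4: place WQ@(0,4)
Op 5: place BN@(1,2)
Op 6: place BK@(1,3)
Per-piece attacks for W:
  WQ@(0,4): attacks (0,3) (0,2) (0,1) (0,0) (1,4) (2,4) (3,4) (4,4) (1,3) [ray(1,0) blocked at (4,4); ray(1,-1) blocked at (1,3)]
  WR@(2,0): attacks (2,1) (2,2) (2,3) (2,4) (3,0) (4,0) (1,0) (0,0)
  WQ@(3,1): attacks (3,2) (3,3) (3,4) (3,0) (4,1) (2,1) (1,1) (0,1) (4,2) (4,0) (2,2) (1,3) (2,0) [ray(-1,1) blocked at (1,3); ray(-1,-1) blocked at (2,0)]
W attacks (1,3): yes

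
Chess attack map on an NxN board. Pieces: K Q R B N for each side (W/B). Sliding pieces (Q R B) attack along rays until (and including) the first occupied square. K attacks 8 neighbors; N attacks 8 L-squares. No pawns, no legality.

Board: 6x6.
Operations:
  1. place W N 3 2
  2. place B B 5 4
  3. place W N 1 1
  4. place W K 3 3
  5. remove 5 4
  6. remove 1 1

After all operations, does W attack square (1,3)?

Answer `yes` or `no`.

Op 1: place WN@(3,2)
Op 2: place BB@(5,4)
Op 3: place WN@(1,1)
Op 4: place WK@(3,3)
Op 5: remove (5,4)
Op 6: remove (1,1)
Per-piece attacks for W:
  WN@(3,2): attacks (4,4) (5,3) (2,4) (1,3) (4,0) (5,1) (2,0) (1,1)
  WK@(3,3): attacks (3,4) (3,2) (4,3) (2,3) (4,4) (4,2) (2,4) (2,2)
W attacks (1,3): yes

Answer: yes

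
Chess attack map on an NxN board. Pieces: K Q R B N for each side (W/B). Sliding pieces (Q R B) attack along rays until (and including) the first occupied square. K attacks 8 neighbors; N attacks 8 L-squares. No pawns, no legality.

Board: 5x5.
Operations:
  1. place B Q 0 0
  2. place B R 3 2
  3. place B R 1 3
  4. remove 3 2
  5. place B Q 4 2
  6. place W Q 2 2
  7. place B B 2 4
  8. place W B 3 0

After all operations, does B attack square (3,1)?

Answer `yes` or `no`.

Answer: yes

Derivation:
Op 1: place BQ@(0,0)
Op 2: place BR@(3,2)
Op 3: place BR@(1,3)
Op 4: remove (3,2)
Op 5: place BQ@(4,2)
Op 6: place WQ@(2,2)
Op 7: place BB@(2,4)
Op 8: place WB@(3,0)
Per-piece attacks for B:
  BQ@(0,0): attacks (0,1) (0,2) (0,3) (0,4) (1,0) (2,0) (3,0) (1,1) (2,2) [ray(1,0) blocked at (3,0); ray(1,1) blocked at (2,2)]
  BR@(1,3): attacks (1,4) (1,2) (1,1) (1,0) (2,3) (3,3) (4,3) (0,3)
  BB@(2,4): attacks (3,3) (4,2) (1,3) [ray(1,-1) blocked at (4,2); ray(-1,-1) blocked at (1,3)]
  BQ@(4,2): attacks (4,3) (4,4) (4,1) (4,0) (3,2) (2,2) (3,3) (2,4) (3,1) (2,0) [ray(-1,0) blocked at (2,2); ray(-1,1) blocked at (2,4)]
B attacks (3,1): yes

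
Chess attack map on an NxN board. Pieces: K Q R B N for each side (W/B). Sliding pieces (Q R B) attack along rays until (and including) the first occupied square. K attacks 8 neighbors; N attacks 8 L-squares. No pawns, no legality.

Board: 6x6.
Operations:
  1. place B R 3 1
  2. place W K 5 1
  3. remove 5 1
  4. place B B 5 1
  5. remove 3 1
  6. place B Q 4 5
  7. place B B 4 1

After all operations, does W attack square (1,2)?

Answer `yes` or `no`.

Op 1: place BR@(3,1)
Op 2: place WK@(5,1)
Op 3: remove (5,1)
Op 4: place BB@(5,1)
Op 5: remove (3,1)
Op 6: place BQ@(4,5)
Op 7: place BB@(4,1)
Per-piece attacks for W:
W attacks (1,2): no

Answer: no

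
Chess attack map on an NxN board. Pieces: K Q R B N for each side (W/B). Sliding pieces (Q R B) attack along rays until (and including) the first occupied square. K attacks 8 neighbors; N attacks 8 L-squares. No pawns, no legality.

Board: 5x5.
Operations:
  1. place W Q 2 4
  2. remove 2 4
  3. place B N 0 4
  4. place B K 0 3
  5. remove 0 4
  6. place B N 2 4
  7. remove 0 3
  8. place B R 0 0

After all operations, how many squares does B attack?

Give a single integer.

Answer: 11

Derivation:
Op 1: place WQ@(2,4)
Op 2: remove (2,4)
Op 3: place BN@(0,4)
Op 4: place BK@(0,3)
Op 5: remove (0,4)
Op 6: place BN@(2,4)
Op 7: remove (0,3)
Op 8: place BR@(0,0)
Per-piece attacks for B:
  BR@(0,0): attacks (0,1) (0,2) (0,3) (0,4) (1,0) (2,0) (3,0) (4,0)
  BN@(2,4): attacks (3,2) (4,3) (1,2) (0,3)
Union (11 distinct): (0,1) (0,2) (0,3) (0,4) (1,0) (1,2) (2,0) (3,0) (3,2) (4,0) (4,3)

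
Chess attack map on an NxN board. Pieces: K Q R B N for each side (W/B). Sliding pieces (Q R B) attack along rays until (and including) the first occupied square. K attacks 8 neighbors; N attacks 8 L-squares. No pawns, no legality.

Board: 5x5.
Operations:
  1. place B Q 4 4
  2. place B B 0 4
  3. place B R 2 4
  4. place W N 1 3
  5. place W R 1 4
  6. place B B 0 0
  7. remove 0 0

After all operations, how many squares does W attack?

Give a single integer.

Op 1: place BQ@(4,4)
Op 2: place BB@(0,4)
Op 3: place BR@(2,4)
Op 4: place WN@(1,3)
Op 5: place WR@(1,4)
Op 6: place BB@(0,0)
Op 7: remove (0,0)
Per-piece attacks for W:
  WN@(1,3): attacks (3,4) (2,1) (3,2) (0,1)
  WR@(1,4): attacks (1,3) (2,4) (0,4) [ray(0,-1) blocked at (1,3); ray(1,0) blocked at (2,4); ray(-1,0) blocked at (0,4)]
Union (7 distinct): (0,1) (0,4) (1,3) (2,1) (2,4) (3,2) (3,4)

Answer: 7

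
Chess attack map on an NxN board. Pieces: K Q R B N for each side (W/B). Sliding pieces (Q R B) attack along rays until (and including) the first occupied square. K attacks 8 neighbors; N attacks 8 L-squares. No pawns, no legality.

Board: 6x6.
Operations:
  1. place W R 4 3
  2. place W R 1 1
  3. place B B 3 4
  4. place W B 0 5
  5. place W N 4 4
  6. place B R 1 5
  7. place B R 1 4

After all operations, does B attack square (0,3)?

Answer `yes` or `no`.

Op 1: place WR@(4,3)
Op 2: place WR@(1,1)
Op 3: place BB@(3,4)
Op 4: place WB@(0,5)
Op 5: place WN@(4,4)
Op 6: place BR@(1,5)
Op 7: place BR@(1,4)
Per-piece attacks for B:
  BR@(1,4): attacks (1,5) (1,3) (1,2) (1,1) (2,4) (3,4) (0,4) [ray(0,1) blocked at (1,5); ray(0,-1) blocked at (1,1); ray(1,0) blocked at (3,4)]
  BR@(1,5): attacks (1,4) (2,5) (3,5) (4,5) (5,5) (0,5) [ray(0,-1) blocked at (1,4); ray(-1,0) blocked at (0,5)]
  BB@(3,4): attacks (4,5) (4,3) (2,5) (2,3) (1,2) (0,1) [ray(1,-1) blocked at (4,3)]
B attacks (0,3): no

Answer: no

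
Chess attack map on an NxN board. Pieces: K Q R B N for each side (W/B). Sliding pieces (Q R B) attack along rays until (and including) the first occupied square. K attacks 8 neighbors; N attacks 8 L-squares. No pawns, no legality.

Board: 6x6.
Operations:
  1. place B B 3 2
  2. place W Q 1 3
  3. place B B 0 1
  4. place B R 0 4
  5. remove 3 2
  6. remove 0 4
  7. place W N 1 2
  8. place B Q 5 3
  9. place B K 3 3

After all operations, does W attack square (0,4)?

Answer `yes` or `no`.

Op 1: place BB@(3,2)
Op 2: place WQ@(1,3)
Op 3: place BB@(0,1)
Op 4: place BR@(0,4)
Op 5: remove (3,2)
Op 6: remove (0,4)
Op 7: place WN@(1,2)
Op 8: place BQ@(5,3)
Op 9: place BK@(3,3)
Per-piece attacks for W:
  WN@(1,2): attacks (2,4) (3,3) (0,4) (2,0) (3,1) (0,0)
  WQ@(1,3): attacks (1,4) (1,5) (1,2) (2,3) (3,3) (0,3) (2,4) (3,5) (2,2) (3,1) (4,0) (0,4) (0,2) [ray(0,-1) blocked at (1,2); ray(1,0) blocked at (3,3)]
W attacks (0,4): yes

Answer: yes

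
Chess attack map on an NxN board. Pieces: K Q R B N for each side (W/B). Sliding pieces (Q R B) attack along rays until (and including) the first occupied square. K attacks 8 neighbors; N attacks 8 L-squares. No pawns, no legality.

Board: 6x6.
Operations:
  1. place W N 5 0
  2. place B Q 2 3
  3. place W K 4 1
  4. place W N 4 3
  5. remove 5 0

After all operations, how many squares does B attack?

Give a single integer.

Op 1: place WN@(5,0)
Op 2: place BQ@(2,3)
Op 3: place WK@(4,1)
Op 4: place WN@(4,3)
Op 5: remove (5,0)
Per-piece attacks for B:
  BQ@(2,3): attacks (2,4) (2,5) (2,2) (2,1) (2,0) (3,3) (4,3) (1,3) (0,3) (3,4) (4,5) (3,2) (4,1) (1,4) (0,5) (1,2) (0,1) [ray(1,0) blocked at (4,3); ray(1,-1) blocked at (4,1)]
Union (17 distinct): (0,1) (0,3) (0,5) (1,2) (1,3) (1,4) (2,0) (2,1) (2,2) (2,4) (2,5) (3,2) (3,3) (3,4) (4,1) (4,3) (4,5)

Answer: 17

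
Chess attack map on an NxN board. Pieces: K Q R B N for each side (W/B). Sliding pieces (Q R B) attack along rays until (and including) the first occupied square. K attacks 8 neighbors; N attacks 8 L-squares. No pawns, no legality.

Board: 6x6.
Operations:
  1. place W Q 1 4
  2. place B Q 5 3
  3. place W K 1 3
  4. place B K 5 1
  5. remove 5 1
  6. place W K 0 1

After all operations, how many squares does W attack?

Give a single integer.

Answer: 21

Derivation:
Op 1: place WQ@(1,4)
Op 2: place BQ@(5,3)
Op 3: place WK@(1,3)
Op 4: place BK@(5,1)
Op 5: remove (5,1)
Op 6: place WK@(0,1)
Per-piece attacks for W:
  WK@(0,1): attacks (0,2) (0,0) (1,1) (1,2) (1,0)
  WK@(1,3): attacks (1,4) (1,2) (2,3) (0,3) (2,4) (2,2) (0,4) (0,2)
  WQ@(1,4): attacks (1,5) (1,3) (2,4) (3,4) (4,4) (5,4) (0,4) (2,5) (2,3) (3,2) (4,1) (5,0) (0,5) (0,3) [ray(0,-1) blocked at (1,3)]
Union (21 distinct): (0,0) (0,2) (0,3) (0,4) (0,5) (1,0) (1,1) (1,2) (1,3) (1,4) (1,5) (2,2) (2,3) (2,4) (2,5) (3,2) (3,4) (4,1) (4,4) (5,0) (5,4)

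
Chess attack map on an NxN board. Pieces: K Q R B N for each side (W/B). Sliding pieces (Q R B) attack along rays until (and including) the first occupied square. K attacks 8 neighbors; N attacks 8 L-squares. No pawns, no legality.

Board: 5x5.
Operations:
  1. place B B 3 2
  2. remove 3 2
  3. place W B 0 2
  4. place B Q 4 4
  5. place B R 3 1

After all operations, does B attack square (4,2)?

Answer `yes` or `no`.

Op 1: place BB@(3,2)
Op 2: remove (3,2)
Op 3: place WB@(0,2)
Op 4: place BQ@(4,4)
Op 5: place BR@(3,1)
Per-piece attacks for B:
  BR@(3,1): attacks (3,2) (3,3) (3,4) (3,0) (4,1) (2,1) (1,1) (0,1)
  BQ@(4,4): attacks (4,3) (4,2) (4,1) (4,0) (3,4) (2,4) (1,4) (0,4) (3,3) (2,2) (1,1) (0,0)
B attacks (4,2): yes

Answer: yes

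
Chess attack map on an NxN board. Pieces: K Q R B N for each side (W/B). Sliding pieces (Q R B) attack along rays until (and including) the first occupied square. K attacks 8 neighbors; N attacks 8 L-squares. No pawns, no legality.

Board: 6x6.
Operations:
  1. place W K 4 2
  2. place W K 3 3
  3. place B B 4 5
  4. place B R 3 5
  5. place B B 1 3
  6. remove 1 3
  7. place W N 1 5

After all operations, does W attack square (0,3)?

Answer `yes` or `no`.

Answer: yes

Derivation:
Op 1: place WK@(4,2)
Op 2: place WK@(3,3)
Op 3: place BB@(4,5)
Op 4: place BR@(3,5)
Op 5: place BB@(1,3)
Op 6: remove (1,3)
Op 7: place WN@(1,5)
Per-piece attacks for W:
  WN@(1,5): attacks (2,3) (3,4) (0,3)
  WK@(3,3): attacks (3,4) (3,2) (4,3) (2,3) (4,4) (4,2) (2,4) (2,2)
  WK@(4,2): attacks (4,3) (4,1) (5,2) (3,2) (5,3) (5,1) (3,3) (3,1)
W attacks (0,3): yes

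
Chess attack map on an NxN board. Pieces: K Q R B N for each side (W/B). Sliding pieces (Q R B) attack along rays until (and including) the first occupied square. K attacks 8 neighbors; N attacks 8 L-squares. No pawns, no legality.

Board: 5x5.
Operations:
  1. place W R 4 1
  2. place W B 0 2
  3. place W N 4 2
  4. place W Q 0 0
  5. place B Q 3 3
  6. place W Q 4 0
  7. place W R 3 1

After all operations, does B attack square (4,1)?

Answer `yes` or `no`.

Op 1: place WR@(4,1)
Op 2: place WB@(0,2)
Op 3: place WN@(4,2)
Op 4: place WQ@(0,0)
Op 5: place BQ@(3,3)
Op 6: place WQ@(4,0)
Op 7: place WR@(3,1)
Per-piece attacks for B:
  BQ@(3,3): attacks (3,4) (3,2) (3,1) (4,3) (2,3) (1,3) (0,3) (4,4) (4,2) (2,4) (2,2) (1,1) (0,0) [ray(0,-1) blocked at (3,1); ray(1,-1) blocked at (4,2); ray(-1,-1) blocked at (0,0)]
B attacks (4,1): no

Answer: no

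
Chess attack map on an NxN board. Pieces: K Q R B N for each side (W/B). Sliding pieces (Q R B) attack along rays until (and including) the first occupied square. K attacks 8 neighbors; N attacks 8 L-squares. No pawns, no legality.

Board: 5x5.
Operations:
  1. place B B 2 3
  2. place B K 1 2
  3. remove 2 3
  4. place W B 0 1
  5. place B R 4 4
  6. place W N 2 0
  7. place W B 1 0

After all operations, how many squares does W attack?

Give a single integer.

Answer: 7

Derivation:
Op 1: place BB@(2,3)
Op 2: place BK@(1,2)
Op 3: remove (2,3)
Op 4: place WB@(0,1)
Op 5: place BR@(4,4)
Op 6: place WN@(2,0)
Op 7: place WB@(1,0)
Per-piece attacks for W:
  WB@(0,1): attacks (1,2) (1,0) [ray(1,1) blocked at (1,2); ray(1,-1) blocked at (1,0)]
  WB@(1,0): attacks (2,1) (3,2) (4,3) (0,1) [ray(-1,1) blocked at (0,1)]
  WN@(2,0): attacks (3,2) (4,1) (1,2) (0,1)
Union (7 distinct): (0,1) (1,0) (1,2) (2,1) (3,2) (4,1) (4,3)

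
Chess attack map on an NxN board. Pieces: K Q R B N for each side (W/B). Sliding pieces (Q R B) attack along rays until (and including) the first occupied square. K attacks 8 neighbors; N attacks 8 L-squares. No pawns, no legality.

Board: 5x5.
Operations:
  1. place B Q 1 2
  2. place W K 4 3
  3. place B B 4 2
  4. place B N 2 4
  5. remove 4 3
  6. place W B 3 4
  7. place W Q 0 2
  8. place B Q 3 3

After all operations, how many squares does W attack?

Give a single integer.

Op 1: place BQ@(1,2)
Op 2: place WK@(4,3)
Op 3: place BB@(4,2)
Op 4: place BN@(2,4)
Op 5: remove (4,3)
Op 6: place WB@(3,4)
Op 7: place WQ@(0,2)
Op 8: place BQ@(3,3)
Per-piece attacks for W:
  WQ@(0,2): attacks (0,3) (0,4) (0,1) (0,0) (1,2) (1,3) (2,4) (1,1) (2,0) [ray(1,0) blocked at (1,2); ray(1,1) blocked at (2,4)]
  WB@(3,4): attacks (4,3) (2,3) (1,2) [ray(-1,-1) blocked at (1,2)]
Union (11 distinct): (0,0) (0,1) (0,3) (0,4) (1,1) (1,2) (1,3) (2,0) (2,3) (2,4) (4,3)

Answer: 11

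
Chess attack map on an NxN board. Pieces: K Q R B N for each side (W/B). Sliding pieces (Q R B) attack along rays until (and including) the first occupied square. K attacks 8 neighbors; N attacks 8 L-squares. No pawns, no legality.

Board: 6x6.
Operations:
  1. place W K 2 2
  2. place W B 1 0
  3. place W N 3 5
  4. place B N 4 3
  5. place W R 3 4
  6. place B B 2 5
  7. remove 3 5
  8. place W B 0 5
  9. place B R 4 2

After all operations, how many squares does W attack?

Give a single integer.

Answer: 19

Derivation:
Op 1: place WK@(2,2)
Op 2: place WB@(1,0)
Op 3: place WN@(3,5)
Op 4: place BN@(4,3)
Op 5: place WR@(3,4)
Op 6: place BB@(2,5)
Op 7: remove (3,5)
Op 8: place WB@(0,5)
Op 9: place BR@(4,2)
Per-piece attacks for W:
  WB@(0,5): attacks (1,4) (2,3) (3,2) (4,1) (5,0)
  WB@(1,0): attacks (2,1) (3,2) (4,3) (0,1) [ray(1,1) blocked at (4,3)]
  WK@(2,2): attacks (2,3) (2,1) (3,2) (1,2) (3,3) (3,1) (1,3) (1,1)
  WR@(3,4): attacks (3,5) (3,3) (3,2) (3,1) (3,0) (4,4) (5,4) (2,4) (1,4) (0,4)
Union (19 distinct): (0,1) (0,4) (1,1) (1,2) (1,3) (1,4) (2,1) (2,3) (2,4) (3,0) (3,1) (3,2) (3,3) (3,5) (4,1) (4,3) (4,4) (5,0) (5,4)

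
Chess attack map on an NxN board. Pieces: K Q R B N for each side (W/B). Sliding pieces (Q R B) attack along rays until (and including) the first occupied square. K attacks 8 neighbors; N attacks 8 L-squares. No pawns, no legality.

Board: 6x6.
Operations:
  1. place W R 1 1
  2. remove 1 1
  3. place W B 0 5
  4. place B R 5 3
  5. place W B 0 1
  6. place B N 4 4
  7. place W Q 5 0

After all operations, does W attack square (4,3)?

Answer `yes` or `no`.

Answer: no

Derivation:
Op 1: place WR@(1,1)
Op 2: remove (1,1)
Op 3: place WB@(0,5)
Op 4: place BR@(5,3)
Op 5: place WB@(0,1)
Op 6: place BN@(4,4)
Op 7: place WQ@(5,0)
Per-piece attacks for W:
  WB@(0,1): attacks (1,2) (2,3) (3,4) (4,5) (1,0)
  WB@(0,5): attacks (1,4) (2,3) (3,2) (4,1) (5,0) [ray(1,-1) blocked at (5,0)]
  WQ@(5,0): attacks (5,1) (5,2) (5,3) (4,0) (3,0) (2,0) (1,0) (0,0) (4,1) (3,2) (2,3) (1,4) (0,5) [ray(0,1) blocked at (5,3); ray(-1,1) blocked at (0,5)]
W attacks (4,3): no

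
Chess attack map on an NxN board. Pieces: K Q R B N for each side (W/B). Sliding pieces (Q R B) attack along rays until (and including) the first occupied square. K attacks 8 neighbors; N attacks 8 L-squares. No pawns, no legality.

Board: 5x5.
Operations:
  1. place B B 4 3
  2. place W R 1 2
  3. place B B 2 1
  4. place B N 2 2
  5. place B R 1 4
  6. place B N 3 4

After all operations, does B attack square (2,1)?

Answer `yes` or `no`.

Answer: yes

Derivation:
Op 1: place BB@(4,3)
Op 2: place WR@(1,2)
Op 3: place BB@(2,1)
Op 4: place BN@(2,2)
Op 5: place BR@(1,4)
Op 6: place BN@(3,4)
Per-piece attacks for B:
  BR@(1,4): attacks (1,3) (1,2) (2,4) (3,4) (0,4) [ray(0,-1) blocked at (1,2); ray(1,0) blocked at (3,4)]
  BB@(2,1): attacks (3,2) (4,3) (3,0) (1,2) (1,0) [ray(1,1) blocked at (4,3); ray(-1,1) blocked at (1,2)]
  BN@(2,2): attacks (3,4) (4,3) (1,4) (0,3) (3,0) (4,1) (1,0) (0,1)
  BN@(3,4): attacks (4,2) (2,2) (1,3)
  BB@(4,3): attacks (3,4) (3,2) (2,1) [ray(-1,1) blocked at (3,4); ray(-1,-1) blocked at (2,1)]
B attacks (2,1): yes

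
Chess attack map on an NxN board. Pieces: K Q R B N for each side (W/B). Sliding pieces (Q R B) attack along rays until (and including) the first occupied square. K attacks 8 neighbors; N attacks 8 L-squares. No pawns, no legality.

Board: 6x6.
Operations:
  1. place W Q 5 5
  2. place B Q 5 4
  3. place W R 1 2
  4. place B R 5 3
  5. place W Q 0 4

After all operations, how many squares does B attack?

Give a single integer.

Answer: 20

Derivation:
Op 1: place WQ@(5,5)
Op 2: place BQ@(5,4)
Op 3: place WR@(1,2)
Op 4: place BR@(5,3)
Op 5: place WQ@(0,4)
Per-piece attacks for B:
  BR@(5,3): attacks (5,4) (5,2) (5,1) (5,0) (4,3) (3,3) (2,3) (1,3) (0,3) [ray(0,1) blocked at (5,4)]
  BQ@(5,4): attacks (5,5) (5,3) (4,4) (3,4) (2,4) (1,4) (0,4) (4,5) (4,3) (3,2) (2,1) (1,0) [ray(0,1) blocked at (5,5); ray(0,-1) blocked at (5,3); ray(-1,0) blocked at (0,4)]
Union (20 distinct): (0,3) (0,4) (1,0) (1,3) (1,4) (2,1) (2,3) (2,4) (3,2) (3,3) (3,4) (4,3) (4,4) (4,5) (5,0) (5,1) (5,2) (5,3) (5,4) (5,5)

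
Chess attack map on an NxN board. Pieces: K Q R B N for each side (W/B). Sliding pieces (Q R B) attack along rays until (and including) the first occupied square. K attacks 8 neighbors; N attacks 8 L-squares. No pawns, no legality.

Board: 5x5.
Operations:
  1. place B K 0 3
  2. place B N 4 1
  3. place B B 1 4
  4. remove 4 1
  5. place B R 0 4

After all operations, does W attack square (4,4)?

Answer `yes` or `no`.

Op 1: place BK@(0,3)
Op 2: place BN@(4,1)
Op 3: place BB@(1,4)
Op 4: remove (4,1)
Op 5: place BR@(0,4)
Per-piece attacks for W:
W attacks (4,4): no

Answer: no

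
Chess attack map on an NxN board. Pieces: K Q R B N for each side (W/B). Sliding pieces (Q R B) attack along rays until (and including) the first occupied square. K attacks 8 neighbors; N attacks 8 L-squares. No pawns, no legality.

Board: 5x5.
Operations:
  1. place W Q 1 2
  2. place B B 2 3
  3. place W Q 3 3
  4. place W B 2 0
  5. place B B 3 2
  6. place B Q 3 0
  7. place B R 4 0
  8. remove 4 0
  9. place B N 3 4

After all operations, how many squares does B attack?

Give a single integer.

Op 1: place WQ@(1,2)
Op 2: place BB@(2,3)
Op 3: place WQ@(3,3)
Op 4: place WB@(2,0)
Op 5: place BB@(3,2)
Op 6: place BQ@(3,0)
Op 7: place BR@(4,0)
Op 8: remove (4,0)
Op 9: place BN@(3,4)
Per-piece attacks for B:
  BB@(2,3): attacks (3,4) (3,2) (1,4) (1,2) [ray(1,1) blocked at (3,4); ray(1,-1) blocked at (3,2); ray(-1,-1) blocked at (1,2)]
  BQ@(3,0): attacks (3,1) (3,2) (4,0) (2,0) (4,1) (2,1) (1,2) [ray(0,1) blocked at (3,2); ray(-1,0) blocked at (2,0); ray(-1,1) blocked at (1,2)]
  BB@(3,2): attacks (4,3) (4,1) (2,3) (2,1) (1,0) [ray(-1,1) blocked at (2,3)]
  BN@(3,4): attacks (4,2) (2,2) (1,3)
Union (15 distinct): (1,0) (1,2) (1,3) (1,4) (2,0) (2,1) (2,2) (2,3) (3,1) (3,2) (3,4) (4,0) (4,1) (4,2) (4,3)

Answer: 15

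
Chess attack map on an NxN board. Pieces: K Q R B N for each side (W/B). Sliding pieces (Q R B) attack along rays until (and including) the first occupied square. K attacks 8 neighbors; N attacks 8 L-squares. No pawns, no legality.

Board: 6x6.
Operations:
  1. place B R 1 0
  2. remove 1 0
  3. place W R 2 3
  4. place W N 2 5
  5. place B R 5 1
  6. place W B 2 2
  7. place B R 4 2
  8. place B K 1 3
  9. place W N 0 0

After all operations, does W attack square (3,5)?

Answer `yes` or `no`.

Op 1: place BR@(1,0)
Op 2: remove (1,0)
Op 3: place WR@(2,3)
Op 4: place WN@(2,5)
Op 5: place BR@(5,1)
Op 6: place WB@(2,2)
Op 7: place BR@(4,2)
Op 8: place BK@(1,3)
Op 9: place WN@(0,0)
Per-piece attacks for W:
  WN@(0,0): attacks (1,2) (2,1)
  WB@(2,2): attacks (3,3) (4,4) (5,5) (3,1) (4,0) (1,3) (1,1) (0,0) [ray(-1,1) blocked at (1,3); ray(-1,-1) blocked at (0,0)]
  WR@(2,3): attacks (2,4) (2,5) (2,2) (3,3) (4,3) (5,3) (1,3) [ray(0,1) blocked at (2,5); ray(0,-1) blocked at (2,2); ray(-1,0) blocked at (1,3)]
  WN@(2,5): attacks (3,3) (4,4) (1,3) (0,4)
W attacks (3,5): no

Answer: no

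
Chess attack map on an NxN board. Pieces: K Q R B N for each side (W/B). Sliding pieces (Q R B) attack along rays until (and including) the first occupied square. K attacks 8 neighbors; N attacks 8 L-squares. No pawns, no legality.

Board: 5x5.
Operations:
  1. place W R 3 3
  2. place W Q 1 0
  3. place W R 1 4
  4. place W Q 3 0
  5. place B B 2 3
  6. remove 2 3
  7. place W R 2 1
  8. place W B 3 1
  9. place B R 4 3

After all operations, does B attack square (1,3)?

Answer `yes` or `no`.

Answer: no

Derivation:
Op 1: place WR@(3,3)
Op 2: place WQ@(1,0)
Op 3: place WR@(1,4)
Op 4: place WQ@(3,0)
Op 5: place BB@(2,3)
Op 6: remove (2,3)
Op 7: place WR@(2,1)
Op 8: place WB@(3,1)
Op 9: place BR@(4,3)
Per-piece attacks for B:
  BR@(4,3): attacks (4,4) (4,2) (4,1) (4,0) (3,3) [ray(-1,0) blocked at (3,3)]
B attacks (1,3): no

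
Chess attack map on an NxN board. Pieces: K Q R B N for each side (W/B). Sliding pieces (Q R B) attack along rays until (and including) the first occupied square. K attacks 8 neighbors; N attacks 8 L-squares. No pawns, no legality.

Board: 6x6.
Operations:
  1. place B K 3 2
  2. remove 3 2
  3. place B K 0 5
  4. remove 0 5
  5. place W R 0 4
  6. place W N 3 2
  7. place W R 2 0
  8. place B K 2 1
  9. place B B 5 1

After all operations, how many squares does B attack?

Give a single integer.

Op 1: place BK@(3,2)
Op 2: remove (3,2)
Op 3: place BK@(0,5)
Op 4: remove (0,5)
Op 5: place WR@(0,4)
Op 6: place WN@(3,2)
Op 7: place WR@(2,0)
Op 8: place BK@(2,1)
Op 9: place BB@(5,1)
Per-piece attacks for B:
  BK@(2,1): attacks (2,2) (2,0) (3,1) (1,1) (3,2) (3,0) (1,2) (1,0)
  BB@(5,1): attacks (4,2) (3,3) (2,4) (1,5) (4,0)
Union (13 distinct): (1,0) (1,1) (1,2) (1,5) (2,0) (2,2) (2,4) (3,0) (3,1) (3,2) (3,3) (4,0) (4,2)

Answer: 13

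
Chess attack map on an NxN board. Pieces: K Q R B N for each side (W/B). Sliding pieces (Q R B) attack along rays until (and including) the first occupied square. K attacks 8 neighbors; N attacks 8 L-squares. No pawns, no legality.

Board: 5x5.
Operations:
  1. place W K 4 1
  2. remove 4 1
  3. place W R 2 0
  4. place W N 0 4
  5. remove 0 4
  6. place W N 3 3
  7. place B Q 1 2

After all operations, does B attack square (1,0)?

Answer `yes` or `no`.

Op 1: place WK@(4,1)
Op 2: remove (4,1)
Op 3: place WR@(2,0)
Op 4: place WN@(0,4)
Op 5: remove (0,4)
Op 6: place WN@(3,3)
Op 7: place BQ@(1,2)
Per-piece attacks for B:
  BQ@(1,2): attacks (1,3) (1,4) (1,1) (1,0) (2,2) (3,2) (4,2) (0,2) (2,3) (3,4) (2,1) (3,0) (0,3) (0,1)
B attacks (1,0): yes

Answer: yes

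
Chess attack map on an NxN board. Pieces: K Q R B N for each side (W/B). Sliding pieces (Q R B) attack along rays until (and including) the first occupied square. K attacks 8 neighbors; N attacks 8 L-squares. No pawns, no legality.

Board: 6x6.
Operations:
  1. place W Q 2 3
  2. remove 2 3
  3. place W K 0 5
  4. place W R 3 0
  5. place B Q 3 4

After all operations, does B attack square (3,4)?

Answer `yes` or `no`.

Op 1: place WQ@(2,3)
Op 2: remove (2,3)
Op 3: place WK@(0,5)
Op 4: place WR@(3,0)
Op 5: place BQ@(3,4)
Per-piece attacks for B:
  BQ@(3,4): attacks (3,5) (3,3) (3,2) (3,1) (3,0) (4,4) (5,4) (2,4) (1,4) (0,4) (4,5) (4,3) (5,2) (2,5) (2,3) (1,2) (0,1) [ray(0,-1) blocked at (3,0)]
B attacks (3,4): no

Answer: no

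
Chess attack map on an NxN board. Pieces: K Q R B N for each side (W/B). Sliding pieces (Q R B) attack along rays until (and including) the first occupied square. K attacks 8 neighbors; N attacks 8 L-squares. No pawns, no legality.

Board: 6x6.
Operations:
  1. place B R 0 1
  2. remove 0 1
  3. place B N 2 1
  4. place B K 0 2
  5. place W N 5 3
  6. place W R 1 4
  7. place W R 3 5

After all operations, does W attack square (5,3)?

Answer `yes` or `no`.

Answer: no

Derivation:
Op 1: place BR@(0,1)
Op 2: remove (0,1)
Op 3: place BN@(2,1)
Op 4: place BK@(0,2)
Op 5: place WN@(5,3)
Op 6: place WR@(1,4)
Op 7: place WR@(3,5)
Per-piece attacks for W:
  WR@(1,4): attacks (1,5) (1,3) (1,2) (1,1) (1,0) (2,4) (3,4) (4,4) (5,4) (0,4)
  WR@(3,5): attacks (3,4) (3,3) (3,2) (3,1) (3,0) (4,5) (5,5) (2,5) (1,5) (0,5)
  WN@(5,3): attacks (4,5) (3,4) (4,1) (3,2)
W attacks (5,3): no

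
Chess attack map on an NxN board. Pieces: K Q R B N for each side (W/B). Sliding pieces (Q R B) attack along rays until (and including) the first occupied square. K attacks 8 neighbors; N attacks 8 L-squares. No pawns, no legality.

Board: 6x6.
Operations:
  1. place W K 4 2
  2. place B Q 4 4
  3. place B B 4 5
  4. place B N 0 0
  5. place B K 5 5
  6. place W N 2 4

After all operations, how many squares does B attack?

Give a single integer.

Op 1: place WK@(4,2)
Op 2: place BQ@(4,4)
Op 3: place BB@(4,5)
Op 4: place BN@(0,0)
Op 5: place BK@(5,5)
Op 6: place WN@(2,4)
Per-piece attacks for B:
  BN@(0,0): attacks (1,2) (2,1)
  BQ@(4,4): attacks (4,5) (4,3) (4,2) (5,4) (3,4) (2,4) (5,5) (5,3) (3,5) (3,3) (2,2) (1,1) (0,0) [ray(0,1) blocked at (4,5); ray(0,-1) blocked at (4,2); ray(-1,0) blocked at (2,4); ray(1,1) blocked at (5,5); ray(-1,-1) blocked at (0,0)]
  BB@(4,5): attacks (5,4) (3,4) (2,3) (1,2) (0,1)
  BK@(5,5): attacks (5,4) (4,5) (4,4)
Union (18 distinct): (0,0) (0,1) (1,1) (1,2) (2,1) (2,2) (2,3) (2,4) (3,3) (3,4) (3,5) (4,2) (4,3) (4,4) (4,5) (5,3) (5,4) (5,5)

Answer: 18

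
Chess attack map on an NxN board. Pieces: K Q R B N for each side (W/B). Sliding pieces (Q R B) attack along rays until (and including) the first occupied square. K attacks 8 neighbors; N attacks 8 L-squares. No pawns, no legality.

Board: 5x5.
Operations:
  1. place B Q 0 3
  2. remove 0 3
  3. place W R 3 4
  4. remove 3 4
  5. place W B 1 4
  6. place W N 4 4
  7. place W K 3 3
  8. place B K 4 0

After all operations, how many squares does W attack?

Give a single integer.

Answer: 10

Derivation:
Op 1: place BQ@(0,3)
Op 2: remove (0,3)
Op 3: place WR@(3,4)
Op 4: remove (3,4)
Op 5: place WB@(1,4)
Op 6: place WN@(4,4)
Op 7: place WK@(3,3)
Op 8: place BK@(4,0)
Per-piece attacks for W:
  WB@(1,4): attacks (2,3) (3,2) (4,1) (0,3)
  WK@(3,3): attacks (3,4) (3,2) (4,3) (2,3) (4,4) (4,2) (2,4) (2,2)
  WN@(4,4): attacks (3,2) (2,3)
Union (10 distinct): (0,3) (2,2) (2,3) (2,4) (3,2) (3,4) (4,1) (4,2) (4,3) (4,4)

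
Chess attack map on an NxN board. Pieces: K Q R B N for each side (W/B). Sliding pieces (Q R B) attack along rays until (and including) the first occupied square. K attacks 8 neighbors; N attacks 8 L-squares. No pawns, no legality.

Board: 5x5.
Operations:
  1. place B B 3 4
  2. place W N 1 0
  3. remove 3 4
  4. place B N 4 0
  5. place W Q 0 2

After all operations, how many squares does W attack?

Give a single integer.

Answer: 14

Derivation:
Op 1: place BB@(3,4)
Op 2: place WN@(1,0)
Op 3: remove (3,4)
Op 4: place BN@(4,0)
Op 5: place WQ@(0,2)
Per-piece attacks for W:
  WQ@(0,2): attacks (0,3) (0,4) (0,1) (0,0) (1,2) (2,2) (3,2) (4,2) (1,3) (2,4) (1,1) (2,0)
  WN@(1,0): attacks (2,2) (3,1) (0,2)
Union (14 distinct): (0,0) (0,1) (0,2) (0,3) (0,4) (1,1) (1,2) (1,3) (2,0) (2,2) (2,4) (3,1) (3,2) (4,2)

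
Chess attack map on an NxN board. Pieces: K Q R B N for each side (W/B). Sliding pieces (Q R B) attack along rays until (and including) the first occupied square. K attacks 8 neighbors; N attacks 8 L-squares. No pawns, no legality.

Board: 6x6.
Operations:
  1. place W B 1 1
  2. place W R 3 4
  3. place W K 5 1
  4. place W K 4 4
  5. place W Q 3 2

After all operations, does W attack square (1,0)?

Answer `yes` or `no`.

Op 1: place WB@(1,1)
Op 2: place WR@(3,4)
Op 3: place WK@(5,1)
Op 4: place WK@(4,4)
Op 5: place WQ@(3,2)
Per-piece attacks for W:
  WB@(1,1): attacks (2,2) (3,3) (4,4) (2,0) (0,2) (0,0) [ray(1,1) blocked at (4,4)]
  WQ@(3,2): attacks (3,3) (3,4) (3,1) (3,0) (4,2) (5,2) (2,2) (1,2) (0,2) (4,3) (5,4) (4,1) (5,0) (2,3) (1,4) (0,5) (2,1) (1,0) [ray(0,1) blocked at (3,4)]
  WR@(3,4): attacks (3,5) (3,3) (3,2) (4,4) (2,4) (1,4) (0,4) [ray(0,-1) blocked at (3,2); ray(1,0) blocked at (4,4)]
  WK@(4,4): attacks (4,5) (4,3) (5,4) (3,4) (5,5) (5,3) (3,5) (3,3)
  WK@(5,1): attacks (5,2) (5,0) (4,1) (4,2) (4,0)
W attacks (1,0): yes

Answer: yes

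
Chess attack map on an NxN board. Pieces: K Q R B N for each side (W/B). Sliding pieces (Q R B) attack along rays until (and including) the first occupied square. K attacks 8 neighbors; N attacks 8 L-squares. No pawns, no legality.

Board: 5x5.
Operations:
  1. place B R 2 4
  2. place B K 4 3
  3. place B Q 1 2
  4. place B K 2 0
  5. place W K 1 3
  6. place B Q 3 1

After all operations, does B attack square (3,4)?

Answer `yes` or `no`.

Op 1: place BR@(2,4)
Op 2: place BK@(4,3)
Op 3: place BQ@(1,2)
Op 4: place BK@(2,0)
Op 5: place WK@(1,3)
Op 6: place BQ@(3,1)
Per-piece attacks for B:
  BQ@(1,2): attacks (1,3) (1,1) (1,0) (2,2) (3,2) (4,2) (0,2) (2,3) (3,4) (2,1) (3,0) (0,3) (0,1) [ray(0,1) blocked at (1,3)]
  BK@(2,0): attacks (2,1) (3,0) (1,0) (3,1) (1,1)
  BR@(2,4): attacks (2,3) (2,2) (2,1) (2,0) (3,4) (4,4) (1,4) (0,4) [ray(0,-1) blocked at (2,0)]
  BQ@(3,1): attacks (3,2) (3,3) (3,4) (3,0) (4,1) (2,1) (1,1) (0,1) (4,2) (4,0) (2,2) (1,3) (2,0) [ray(-1,1) blocked at (1,3); ray(-1,-1) blocked at (2,0)]
  BK@(4,3): attacks (4,4) (4,2) (3,3) (3,4) (3,2)
B attacks (3,4): yes

Answer: yes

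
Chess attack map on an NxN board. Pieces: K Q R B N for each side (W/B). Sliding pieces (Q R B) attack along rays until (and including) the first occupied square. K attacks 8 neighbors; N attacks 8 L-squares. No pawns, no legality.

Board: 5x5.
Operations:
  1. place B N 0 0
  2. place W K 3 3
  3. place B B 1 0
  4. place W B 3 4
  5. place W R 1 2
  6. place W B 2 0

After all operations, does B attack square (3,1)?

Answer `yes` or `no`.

Op 1: place BN@(0,0)
Op 2: place WK@(3,3)
Op 3: place BB@(1,0)
Op 4: place WB@(3,4)
Op 5: place WR@(1,2)
Op 6: place WB@(2,0)
Per-piece attacks for B:
  BN@(0,0): attacks (1,2) (2,1)
  BB@(1,0): attacks (2,1) (3,2) (4,3) (0,1)
B attacks (3,1): no

Answer: no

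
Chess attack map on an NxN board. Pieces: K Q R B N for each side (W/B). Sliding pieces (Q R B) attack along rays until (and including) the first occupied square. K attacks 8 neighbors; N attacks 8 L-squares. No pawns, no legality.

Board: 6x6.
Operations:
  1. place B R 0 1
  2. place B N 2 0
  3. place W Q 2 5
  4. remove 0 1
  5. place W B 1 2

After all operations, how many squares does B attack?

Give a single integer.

Op 1: place BR@(0,1)
Op 2: place BN@(2,0)
Op 3: place WQ@(2,5)
Op 4: remove (0,1)
Op 5: place WB@(1,2)
Per-piece attacks for B:
  BN@(2,0): attacks (3,2) (4,1) (1,2) (0,1)
Union (4 distinct): (0,1) (1,2) (3,2) (4,1)

Answer: 4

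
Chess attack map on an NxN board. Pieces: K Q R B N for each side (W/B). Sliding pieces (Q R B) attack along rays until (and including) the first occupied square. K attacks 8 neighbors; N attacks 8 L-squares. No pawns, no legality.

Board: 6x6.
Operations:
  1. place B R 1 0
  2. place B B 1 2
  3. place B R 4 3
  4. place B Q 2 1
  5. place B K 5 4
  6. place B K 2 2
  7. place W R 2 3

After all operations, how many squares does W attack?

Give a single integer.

Op 1: place BR@(1,0)
Op 2: place BB@(1,2)
Op 3: place BR@(4,3)
Op 4: place BQ@(2,1)
Op 5: place BK@(5,4)
Op 6: place BK@(2,2)
Op 7: place WR@(2,3)
Per-piece attacks for W:
  WR@(2,3): attacks (2,4) (2,5) (2,2) (3,3) (4,3) (1,3) (0,3) [ray(0,-1) blocked at (2,2); ray(1,0) blocked at (4,3)]
Union (7 distinct): (0,3) (1,3) (2,2) (2,4) (2,5) (3,3) (4,3)

Answer: 7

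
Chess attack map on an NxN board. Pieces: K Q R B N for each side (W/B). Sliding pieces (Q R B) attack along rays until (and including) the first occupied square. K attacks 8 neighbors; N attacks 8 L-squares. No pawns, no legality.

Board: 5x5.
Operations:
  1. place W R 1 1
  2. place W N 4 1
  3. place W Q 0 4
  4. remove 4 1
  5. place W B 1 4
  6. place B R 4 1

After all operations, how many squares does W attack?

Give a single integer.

Op 1: place WR@(1,1)
Op 2: place WN@(4,1)
Op 3: place WQ@(0,4)
Op 4: remove (4,1)
Op 5: place WB@(1,4)
Op 6: place BR@(4,1)
Per-piece attacks for W:
  WQ@(0,4): attacks (0,3) (0,2) (0,1) (0,0) (1,4) (1,3) (2,2) (3,1) (4,0) [ray(1,0) blocked at (1,4)]
  WR@(1,1): attacks (1,2) (1,3) (1,4) (1,0) (2,1) (3,1) (4,1) (0,1) [ray(0,1) blocked at (1,4); ray(1,0) blocked at (4,1)]
  WB@(1,4): attacks (2,3) (3,2) (4,1) (0,3) [ray(1,-1) blocked at (4,1)]
Union (15 distinct): (0,0) (0,1) (0,2) (0,3) (1,0) (1,2) (1,3) (1,4) (2,1) (2,2) (2,3) (3,1) (3,2) (4,0) (4,1)

Answer: 15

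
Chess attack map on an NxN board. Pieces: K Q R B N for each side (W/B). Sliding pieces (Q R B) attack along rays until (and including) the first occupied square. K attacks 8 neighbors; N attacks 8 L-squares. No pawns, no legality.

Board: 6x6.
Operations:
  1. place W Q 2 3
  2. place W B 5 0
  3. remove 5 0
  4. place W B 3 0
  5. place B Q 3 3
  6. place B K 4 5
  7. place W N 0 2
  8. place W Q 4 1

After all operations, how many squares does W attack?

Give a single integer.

Answer: 28

Derivation:
Op 1: place WQ@(2,3)
Op 2: place WB@(5,0)
Op 3: remove (5,0)
Op 4: place WB@(3,0)
Op 5: place BQ@(3,3)
Op 6: place BK@(4,5)
Op 7: place WN@(0,2)
Op 8: place WQ@(4,1)
Per-piece attacks for W:
  WN@(0,2): attacks (1,4) (2,3) (1,0) (2,1)
  WQ@(2,3): attacks (2,4) (2,5) (2,2) (2,1) (2,0) (3,3) (1,3) (0,3) (3,4) (4,5) (3,2) (4,1) (1,4) (0,5) (1,2) (0,1) [ray(1,0) blocked at (3,3); ray(1,1) blocked at (4,5); ray(1,-1) blocked at (4,1)]
  WB@(3,0): attacks (4,1) (2,1) (1,2) (0,3) [ray(1,1) blocked at (4,1)]
  WQ@(4,1): attacks (4,2) (4,3) (4,4) (4,5) (4,0) (5,1) (3,1) (2,1) (1,1) (0,1) (5,2) (5,0) (3,2) (2,3) (3,0) [ray(0,1) blocked at (4,5); ray(-1,1) blocked at (2,3); ray(-1,-1) blocked at (3,0)]
Union (28 distinct): (0,1) (0,3) (0,5) (1,0) (1,1) (1,2) (1,3) (1,4) (2,0) (2,1) (2,2) (2,3) (2,4) (2,5) (3,0) (3,1) (3,2) (3,3) (3,4) (4,0) (4,1) (4,2) (4,3) (4,4) (4,5) (5,0) (5,1) (5,2)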